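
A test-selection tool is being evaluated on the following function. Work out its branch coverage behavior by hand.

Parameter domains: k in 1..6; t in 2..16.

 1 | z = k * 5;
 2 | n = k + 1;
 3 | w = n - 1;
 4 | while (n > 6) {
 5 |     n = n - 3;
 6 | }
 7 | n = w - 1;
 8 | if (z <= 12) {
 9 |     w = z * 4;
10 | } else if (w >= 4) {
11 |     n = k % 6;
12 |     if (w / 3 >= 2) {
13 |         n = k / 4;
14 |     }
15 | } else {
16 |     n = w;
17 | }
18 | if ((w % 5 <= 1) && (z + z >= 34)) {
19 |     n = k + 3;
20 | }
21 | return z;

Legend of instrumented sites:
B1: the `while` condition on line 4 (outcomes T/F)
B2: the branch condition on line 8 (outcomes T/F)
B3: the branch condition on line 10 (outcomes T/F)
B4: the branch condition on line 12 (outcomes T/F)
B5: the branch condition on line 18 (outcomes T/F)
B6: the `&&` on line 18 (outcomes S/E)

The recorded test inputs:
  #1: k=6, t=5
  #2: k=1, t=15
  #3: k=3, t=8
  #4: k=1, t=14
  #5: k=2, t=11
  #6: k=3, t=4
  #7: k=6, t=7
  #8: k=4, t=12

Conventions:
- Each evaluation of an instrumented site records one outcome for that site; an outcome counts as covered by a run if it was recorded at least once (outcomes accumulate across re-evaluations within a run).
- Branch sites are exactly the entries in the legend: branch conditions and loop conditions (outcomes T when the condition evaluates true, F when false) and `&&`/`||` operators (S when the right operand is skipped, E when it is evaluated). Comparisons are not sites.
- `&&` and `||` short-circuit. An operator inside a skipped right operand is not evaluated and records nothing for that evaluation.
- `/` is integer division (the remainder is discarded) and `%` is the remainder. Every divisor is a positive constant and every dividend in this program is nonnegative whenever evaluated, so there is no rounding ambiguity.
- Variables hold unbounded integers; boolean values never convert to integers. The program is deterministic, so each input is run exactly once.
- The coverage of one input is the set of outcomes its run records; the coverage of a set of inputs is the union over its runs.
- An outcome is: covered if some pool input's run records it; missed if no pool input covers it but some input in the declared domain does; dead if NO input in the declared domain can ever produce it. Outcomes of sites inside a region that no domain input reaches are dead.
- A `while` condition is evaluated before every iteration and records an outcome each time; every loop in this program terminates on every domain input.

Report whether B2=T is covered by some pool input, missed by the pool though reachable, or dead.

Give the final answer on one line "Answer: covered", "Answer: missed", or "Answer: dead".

B2=T is recorded by pool input(s) 2, 4, 5 -> covered

Answer: covered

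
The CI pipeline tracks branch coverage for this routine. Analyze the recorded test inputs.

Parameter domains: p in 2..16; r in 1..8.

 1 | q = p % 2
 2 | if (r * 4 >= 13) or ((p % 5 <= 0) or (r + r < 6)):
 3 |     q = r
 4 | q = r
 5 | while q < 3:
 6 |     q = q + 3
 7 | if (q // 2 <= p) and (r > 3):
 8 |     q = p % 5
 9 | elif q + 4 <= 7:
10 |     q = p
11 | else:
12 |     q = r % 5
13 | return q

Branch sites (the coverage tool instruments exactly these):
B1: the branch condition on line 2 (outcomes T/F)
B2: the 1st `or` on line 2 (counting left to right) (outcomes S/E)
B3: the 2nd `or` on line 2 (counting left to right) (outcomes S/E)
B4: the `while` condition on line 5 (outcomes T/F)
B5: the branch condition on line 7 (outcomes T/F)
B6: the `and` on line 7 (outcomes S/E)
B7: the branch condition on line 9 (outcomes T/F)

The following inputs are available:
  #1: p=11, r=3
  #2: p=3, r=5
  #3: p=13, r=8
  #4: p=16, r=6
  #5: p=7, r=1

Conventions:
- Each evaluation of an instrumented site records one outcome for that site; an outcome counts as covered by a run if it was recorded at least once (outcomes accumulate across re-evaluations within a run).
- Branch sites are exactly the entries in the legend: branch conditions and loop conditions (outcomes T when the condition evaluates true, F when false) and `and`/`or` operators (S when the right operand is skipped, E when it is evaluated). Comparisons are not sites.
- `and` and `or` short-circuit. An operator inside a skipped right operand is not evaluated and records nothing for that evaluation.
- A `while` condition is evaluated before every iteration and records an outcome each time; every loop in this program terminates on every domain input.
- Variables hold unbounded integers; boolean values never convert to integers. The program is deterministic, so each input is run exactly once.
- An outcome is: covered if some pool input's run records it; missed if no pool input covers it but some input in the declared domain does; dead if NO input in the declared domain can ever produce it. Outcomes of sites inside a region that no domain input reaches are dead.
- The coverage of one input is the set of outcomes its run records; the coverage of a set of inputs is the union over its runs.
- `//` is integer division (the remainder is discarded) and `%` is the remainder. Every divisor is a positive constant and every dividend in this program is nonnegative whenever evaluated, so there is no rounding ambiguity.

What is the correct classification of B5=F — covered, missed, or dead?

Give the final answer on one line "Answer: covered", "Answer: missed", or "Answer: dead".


B5=F is recorded by pool input(s) 1, 5 -> covered
Answer: covered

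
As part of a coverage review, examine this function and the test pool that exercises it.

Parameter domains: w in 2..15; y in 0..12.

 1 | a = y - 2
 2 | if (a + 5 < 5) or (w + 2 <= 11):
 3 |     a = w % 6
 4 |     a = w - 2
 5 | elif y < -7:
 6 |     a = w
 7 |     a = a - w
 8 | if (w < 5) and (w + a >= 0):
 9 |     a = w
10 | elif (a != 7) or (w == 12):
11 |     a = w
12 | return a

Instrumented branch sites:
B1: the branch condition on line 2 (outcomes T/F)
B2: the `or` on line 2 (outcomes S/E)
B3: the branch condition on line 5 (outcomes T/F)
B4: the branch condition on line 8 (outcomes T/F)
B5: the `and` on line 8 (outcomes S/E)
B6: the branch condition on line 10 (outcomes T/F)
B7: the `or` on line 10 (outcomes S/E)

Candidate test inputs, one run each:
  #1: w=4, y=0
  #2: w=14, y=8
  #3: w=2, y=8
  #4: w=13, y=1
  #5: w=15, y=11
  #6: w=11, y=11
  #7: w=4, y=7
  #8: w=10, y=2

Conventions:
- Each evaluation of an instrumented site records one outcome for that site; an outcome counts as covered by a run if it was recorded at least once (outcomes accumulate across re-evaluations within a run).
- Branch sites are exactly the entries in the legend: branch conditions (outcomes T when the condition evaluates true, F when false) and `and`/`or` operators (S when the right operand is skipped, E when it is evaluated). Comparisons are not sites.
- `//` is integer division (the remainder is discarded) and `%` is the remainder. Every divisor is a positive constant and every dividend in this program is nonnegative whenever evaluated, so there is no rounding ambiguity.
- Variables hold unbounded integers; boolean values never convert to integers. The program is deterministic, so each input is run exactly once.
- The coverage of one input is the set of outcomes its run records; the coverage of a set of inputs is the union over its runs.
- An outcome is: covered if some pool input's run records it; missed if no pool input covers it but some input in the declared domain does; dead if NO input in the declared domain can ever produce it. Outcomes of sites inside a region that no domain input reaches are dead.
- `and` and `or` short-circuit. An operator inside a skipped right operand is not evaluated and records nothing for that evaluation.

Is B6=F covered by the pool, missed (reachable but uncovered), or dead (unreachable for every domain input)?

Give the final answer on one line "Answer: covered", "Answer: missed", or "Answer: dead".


no pool input records B6=F
but domain input (w=9, y=0) does record it -> reachable, so missed
Answer: missed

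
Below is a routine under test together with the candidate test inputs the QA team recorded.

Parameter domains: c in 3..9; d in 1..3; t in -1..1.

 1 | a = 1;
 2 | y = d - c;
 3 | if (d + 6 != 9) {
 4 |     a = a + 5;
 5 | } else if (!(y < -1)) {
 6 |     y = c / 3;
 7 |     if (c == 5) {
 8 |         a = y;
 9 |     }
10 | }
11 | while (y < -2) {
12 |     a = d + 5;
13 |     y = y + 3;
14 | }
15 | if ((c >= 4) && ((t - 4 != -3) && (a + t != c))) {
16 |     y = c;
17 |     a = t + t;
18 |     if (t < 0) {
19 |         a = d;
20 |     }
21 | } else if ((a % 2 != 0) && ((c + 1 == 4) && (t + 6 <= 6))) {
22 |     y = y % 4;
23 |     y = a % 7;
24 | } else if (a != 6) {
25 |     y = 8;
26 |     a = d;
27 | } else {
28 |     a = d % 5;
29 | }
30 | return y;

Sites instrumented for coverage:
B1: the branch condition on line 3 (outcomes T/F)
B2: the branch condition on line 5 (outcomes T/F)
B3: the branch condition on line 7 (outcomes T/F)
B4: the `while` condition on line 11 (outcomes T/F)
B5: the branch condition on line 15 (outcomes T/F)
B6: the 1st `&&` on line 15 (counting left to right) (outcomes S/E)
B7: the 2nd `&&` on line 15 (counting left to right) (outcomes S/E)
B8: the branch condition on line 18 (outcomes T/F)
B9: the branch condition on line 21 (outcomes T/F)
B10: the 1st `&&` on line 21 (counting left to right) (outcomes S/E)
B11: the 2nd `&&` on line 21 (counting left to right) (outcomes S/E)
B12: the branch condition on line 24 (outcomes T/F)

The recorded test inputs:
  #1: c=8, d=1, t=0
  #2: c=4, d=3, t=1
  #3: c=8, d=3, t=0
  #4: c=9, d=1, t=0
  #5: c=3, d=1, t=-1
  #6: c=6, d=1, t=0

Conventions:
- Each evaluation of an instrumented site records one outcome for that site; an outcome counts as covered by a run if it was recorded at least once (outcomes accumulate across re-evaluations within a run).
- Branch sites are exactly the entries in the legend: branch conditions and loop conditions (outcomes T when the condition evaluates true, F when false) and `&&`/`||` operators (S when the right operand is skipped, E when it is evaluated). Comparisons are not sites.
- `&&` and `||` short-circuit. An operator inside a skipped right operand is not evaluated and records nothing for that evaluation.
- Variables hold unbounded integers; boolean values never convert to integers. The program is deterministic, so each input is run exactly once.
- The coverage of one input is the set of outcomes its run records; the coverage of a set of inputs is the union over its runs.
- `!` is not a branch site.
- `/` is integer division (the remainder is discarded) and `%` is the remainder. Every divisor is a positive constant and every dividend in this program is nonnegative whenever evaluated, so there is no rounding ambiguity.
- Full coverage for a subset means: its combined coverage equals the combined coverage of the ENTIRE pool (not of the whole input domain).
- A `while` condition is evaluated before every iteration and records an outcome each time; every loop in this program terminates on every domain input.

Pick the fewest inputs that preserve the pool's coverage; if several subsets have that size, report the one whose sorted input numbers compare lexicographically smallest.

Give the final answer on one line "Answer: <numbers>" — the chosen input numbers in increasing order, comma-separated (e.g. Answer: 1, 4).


test 1 (c=8, d=1, t=0) hits B1=T, B4=T, B4=F, B5=T, B6=E, B7=E, B8=F
test 2 (c=4, d=3, t=1) hits B1=F, B2=T, B3=F, B4=F, B5=F, B6=E, B7=S, B9=F, B10=E, B11=S, B12=T
test 3 (c=8, d=3, t=0) hits B1=F, B2=F, B4=T, B4=F, B5=F, B6=E, B7=E, B9=F, B10=S, B12=T
test 4 (c=9, d=1, t=0) hits B1=T, B4=T, B4=F, B5=T, B6=E, B7=E, B8=F
test 5 (c=3, d=1, t=-1) hits B1=T, B4=F, B5=F, B6=S, B9=F, B10=S, B12=F
test 6 (c=6, d=1, t=0) hits B1=T, B4=T, B4=F, B5=F, B6=E, B7=E, B9=F, B10=S, B12=F
together the pool reaches 20 outcomes: B1=T, B1=F, B2=T, B2=F, B3=F, B4=T, B4=F, B5=T, B5=F, B6=S, B6=E, B7=S, B7=E, B8=F, B9=F, B10=S, B10=E, B11=S, B12=T, B12=F
size 1 is not enough: best union over all size-1 subsets is 11/20
size 2 is not enough: best union over all size-2 subsets is 16/20
size 3 is not enough: best union over all size-3 subsets is 19/20
the canonical winner is {1, 2, 3, 5}: size 4, full 20-outcome coverage, earliest index list among size-4 covers
Answer: 1, 2, 3, 5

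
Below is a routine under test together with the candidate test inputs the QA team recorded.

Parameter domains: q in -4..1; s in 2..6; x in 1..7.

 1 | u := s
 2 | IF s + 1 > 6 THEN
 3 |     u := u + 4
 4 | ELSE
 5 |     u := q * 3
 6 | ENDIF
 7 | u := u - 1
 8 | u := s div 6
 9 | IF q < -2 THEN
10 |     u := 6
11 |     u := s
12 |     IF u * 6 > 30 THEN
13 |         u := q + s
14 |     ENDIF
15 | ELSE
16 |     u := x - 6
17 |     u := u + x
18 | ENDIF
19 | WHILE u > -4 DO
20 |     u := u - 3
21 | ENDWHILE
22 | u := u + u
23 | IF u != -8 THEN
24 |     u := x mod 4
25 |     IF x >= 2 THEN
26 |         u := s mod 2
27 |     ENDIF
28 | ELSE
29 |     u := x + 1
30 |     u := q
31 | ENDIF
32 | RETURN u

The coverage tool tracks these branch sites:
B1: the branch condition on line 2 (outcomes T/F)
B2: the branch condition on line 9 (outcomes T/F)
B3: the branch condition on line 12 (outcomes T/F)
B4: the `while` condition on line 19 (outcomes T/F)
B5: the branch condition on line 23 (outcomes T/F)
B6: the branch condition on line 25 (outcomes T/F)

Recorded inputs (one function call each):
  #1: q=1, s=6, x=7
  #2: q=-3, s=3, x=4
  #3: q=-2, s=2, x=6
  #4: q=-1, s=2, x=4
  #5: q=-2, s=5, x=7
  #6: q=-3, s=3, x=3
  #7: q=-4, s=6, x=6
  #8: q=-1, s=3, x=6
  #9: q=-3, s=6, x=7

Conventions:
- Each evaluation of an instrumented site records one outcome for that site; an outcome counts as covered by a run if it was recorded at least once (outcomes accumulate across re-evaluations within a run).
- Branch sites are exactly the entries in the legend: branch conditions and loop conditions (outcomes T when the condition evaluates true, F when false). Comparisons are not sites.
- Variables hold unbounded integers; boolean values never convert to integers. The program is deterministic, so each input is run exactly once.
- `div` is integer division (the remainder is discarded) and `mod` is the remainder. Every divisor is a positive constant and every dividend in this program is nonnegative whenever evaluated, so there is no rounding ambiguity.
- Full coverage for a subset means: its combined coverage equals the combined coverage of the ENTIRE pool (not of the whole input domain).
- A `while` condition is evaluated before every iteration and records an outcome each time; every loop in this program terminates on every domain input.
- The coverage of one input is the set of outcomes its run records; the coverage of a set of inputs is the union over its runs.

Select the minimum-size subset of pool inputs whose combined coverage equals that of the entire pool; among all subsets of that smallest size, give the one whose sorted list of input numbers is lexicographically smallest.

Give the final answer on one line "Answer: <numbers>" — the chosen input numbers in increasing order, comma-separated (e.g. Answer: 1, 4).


run #1 (q=1, s=6, x=7) records B1=T, B2=F, B4=T, B4=F, B5=F
run #2 (q=-3, s=3, x=4) records B1=F, B2=T, B3=F, B4=T, B4=F, B5=T, B6=T
run #3 (q=-2, s=2, x=6) records B1=F, B2=F, B4=T, B4=F, B5=T, B6=T
run #4 (q=-1, s=2, x=4) records B1=F, B2=F, B4=T, B4=F, B5=F
run #5 (q=-2, s=5, x=7) records B1=F, B2=F, B4=T, B4=F, B5=F
run #6 (q=-3, s=3, x=3) records B1=F, B2=T, B3=F, B4=T, B4=F, B5=T, B6=T
run #7 (q=-4, s=6, x=6) records B1=T, B2=T, B3=T, B4=T, B4=F, B5=F
run #8 (q=-1, s=3, x=6) records B1=F, B2=F, B4=T, B4=F, B5=T, B6=T
run #9 (q=-3, s=6, x=7) records B1=T, B2=T, B3=T, B4=T, B4=F, B5=T, B6=T
union over all inputs: B1=T, B1=F, B2=T, B2=F, B3=T, B3=F, B4=T, B4=F, B5=T, B5=F, B6=T (11 outcomes)
every size-1 subset falls short of the 11 outcomes (best: 7/11)
every size-2 subset falls short of the 11 outcomes (best: 10/11)
the canonical winner is {1, 2, 7}: size 3, full 11-outcome coverage, earliest index list among size-3 covers
Answer: 1, 2, 7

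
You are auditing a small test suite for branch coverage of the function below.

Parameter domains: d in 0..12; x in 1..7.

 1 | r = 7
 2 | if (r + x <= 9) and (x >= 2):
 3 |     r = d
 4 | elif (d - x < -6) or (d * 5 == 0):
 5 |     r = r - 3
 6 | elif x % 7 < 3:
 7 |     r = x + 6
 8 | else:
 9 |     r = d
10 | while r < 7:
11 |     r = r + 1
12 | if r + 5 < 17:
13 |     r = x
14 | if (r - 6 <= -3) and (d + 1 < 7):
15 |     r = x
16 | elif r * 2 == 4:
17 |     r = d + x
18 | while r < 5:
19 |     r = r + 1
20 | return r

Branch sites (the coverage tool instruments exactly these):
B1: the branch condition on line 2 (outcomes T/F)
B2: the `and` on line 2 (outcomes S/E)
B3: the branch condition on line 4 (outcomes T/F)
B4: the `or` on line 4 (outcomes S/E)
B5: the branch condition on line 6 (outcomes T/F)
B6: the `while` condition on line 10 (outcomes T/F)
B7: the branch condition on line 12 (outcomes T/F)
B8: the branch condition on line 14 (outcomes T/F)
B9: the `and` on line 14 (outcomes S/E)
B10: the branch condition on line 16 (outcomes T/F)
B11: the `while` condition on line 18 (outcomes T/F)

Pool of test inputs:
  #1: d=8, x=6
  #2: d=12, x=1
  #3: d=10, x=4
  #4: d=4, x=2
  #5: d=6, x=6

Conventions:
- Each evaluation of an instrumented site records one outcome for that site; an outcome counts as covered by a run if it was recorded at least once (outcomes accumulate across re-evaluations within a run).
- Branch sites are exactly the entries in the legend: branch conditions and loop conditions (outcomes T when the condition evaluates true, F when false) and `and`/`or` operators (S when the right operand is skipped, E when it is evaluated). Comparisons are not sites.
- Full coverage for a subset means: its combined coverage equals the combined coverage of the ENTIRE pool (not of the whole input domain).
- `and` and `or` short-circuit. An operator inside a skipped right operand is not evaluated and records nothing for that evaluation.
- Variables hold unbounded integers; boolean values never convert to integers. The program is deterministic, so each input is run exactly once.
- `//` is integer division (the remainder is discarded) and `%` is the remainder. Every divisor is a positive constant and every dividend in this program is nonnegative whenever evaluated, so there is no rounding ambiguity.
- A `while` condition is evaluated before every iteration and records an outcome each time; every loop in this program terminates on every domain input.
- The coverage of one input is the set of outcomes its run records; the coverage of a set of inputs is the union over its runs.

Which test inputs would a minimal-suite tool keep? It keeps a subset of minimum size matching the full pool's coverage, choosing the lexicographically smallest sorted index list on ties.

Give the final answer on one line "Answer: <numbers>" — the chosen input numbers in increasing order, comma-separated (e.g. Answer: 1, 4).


test 1 (d=8, x=6) hits B1=F, B2=S, B3=F, B4=E, B5=F, B6=F, B7=T, B8=F, B9=S, B10=F, B11=F
test 2 (d=12, x=1) hits B1=F, B2=E, B3=F, B4=E, B5=T, B6=F, B7=T, B8=F, B9=E, B10=F, B11=T, B11=F
test 3 (d=10, x=4) hits B1=F, B2=S, B3=F, B4=E, B5=F, B6=F, B7=T, B8=F, B9=S, B10=F, B11=T, B11=F
test 4 (d=4, x=2) hits B1=T, B2=E, B6=T, B6=F, B7=T, B8=T, B9=E, B11=T, B11=F
test 5 (d=6, x=6) hits B1=F, B2=S, B3=F, B4=E, B5=F, B6=T, B6=F, B7=T, B8=F, B9=S, B10=F, B11=F
pool-wide coverage (18 outcomes): B1=T, B1=F, B2=S, B2=E, B3=F, B4=E, B5=T, B5=F, B6=T, B6=F, B7=T, B8=T, B8=F, B9=S, B9=E, B10=F, B11=T, B11=F
size 1 is not enough: best union over all size-1 subsets is 12/18
size 2 is not enough: best union over all size-2 subsets is 17/18
the canonical winner is {1, 2, 4}: size 3, full 18-outcome coverage, earliest index list among size-3 covers
Answer: 1, 2, 4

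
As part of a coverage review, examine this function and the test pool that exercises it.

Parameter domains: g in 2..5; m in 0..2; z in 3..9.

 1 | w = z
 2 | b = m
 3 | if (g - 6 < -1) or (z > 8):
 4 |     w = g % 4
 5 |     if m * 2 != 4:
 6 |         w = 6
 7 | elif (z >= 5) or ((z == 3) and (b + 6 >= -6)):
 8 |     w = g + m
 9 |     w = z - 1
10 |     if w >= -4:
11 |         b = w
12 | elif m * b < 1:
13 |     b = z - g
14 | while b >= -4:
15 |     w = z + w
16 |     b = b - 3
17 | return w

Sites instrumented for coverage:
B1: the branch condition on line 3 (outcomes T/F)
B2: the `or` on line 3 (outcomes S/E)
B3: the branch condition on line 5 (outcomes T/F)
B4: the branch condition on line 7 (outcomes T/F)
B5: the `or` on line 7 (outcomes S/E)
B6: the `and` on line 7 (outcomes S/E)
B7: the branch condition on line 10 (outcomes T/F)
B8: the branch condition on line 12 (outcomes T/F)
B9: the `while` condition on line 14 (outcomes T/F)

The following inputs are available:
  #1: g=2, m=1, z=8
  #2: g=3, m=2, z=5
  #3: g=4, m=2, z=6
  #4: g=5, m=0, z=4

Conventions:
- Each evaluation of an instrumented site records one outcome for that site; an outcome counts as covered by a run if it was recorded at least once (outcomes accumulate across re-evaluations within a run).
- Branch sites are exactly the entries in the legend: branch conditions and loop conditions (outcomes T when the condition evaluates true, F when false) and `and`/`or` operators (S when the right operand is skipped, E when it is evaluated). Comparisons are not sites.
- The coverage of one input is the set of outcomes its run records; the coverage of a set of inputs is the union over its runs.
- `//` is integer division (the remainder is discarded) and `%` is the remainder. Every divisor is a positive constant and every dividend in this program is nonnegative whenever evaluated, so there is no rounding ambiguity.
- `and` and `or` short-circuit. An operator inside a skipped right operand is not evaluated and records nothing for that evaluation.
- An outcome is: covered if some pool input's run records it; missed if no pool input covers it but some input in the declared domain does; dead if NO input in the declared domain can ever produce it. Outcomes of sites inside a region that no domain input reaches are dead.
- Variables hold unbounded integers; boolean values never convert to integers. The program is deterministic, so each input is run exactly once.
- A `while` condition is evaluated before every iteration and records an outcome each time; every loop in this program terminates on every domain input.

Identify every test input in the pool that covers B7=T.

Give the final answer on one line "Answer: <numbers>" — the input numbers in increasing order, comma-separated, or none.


input #1 (g=2, m=1, z=8): never hits B7=T
input #2 (g=3, m=2, z=5): never hits B7=T
input #3 (g=4, m=2, z=6): never hits B7=T
input #4 (g=5, m=0, z=4): never hits B7=T
Answer: none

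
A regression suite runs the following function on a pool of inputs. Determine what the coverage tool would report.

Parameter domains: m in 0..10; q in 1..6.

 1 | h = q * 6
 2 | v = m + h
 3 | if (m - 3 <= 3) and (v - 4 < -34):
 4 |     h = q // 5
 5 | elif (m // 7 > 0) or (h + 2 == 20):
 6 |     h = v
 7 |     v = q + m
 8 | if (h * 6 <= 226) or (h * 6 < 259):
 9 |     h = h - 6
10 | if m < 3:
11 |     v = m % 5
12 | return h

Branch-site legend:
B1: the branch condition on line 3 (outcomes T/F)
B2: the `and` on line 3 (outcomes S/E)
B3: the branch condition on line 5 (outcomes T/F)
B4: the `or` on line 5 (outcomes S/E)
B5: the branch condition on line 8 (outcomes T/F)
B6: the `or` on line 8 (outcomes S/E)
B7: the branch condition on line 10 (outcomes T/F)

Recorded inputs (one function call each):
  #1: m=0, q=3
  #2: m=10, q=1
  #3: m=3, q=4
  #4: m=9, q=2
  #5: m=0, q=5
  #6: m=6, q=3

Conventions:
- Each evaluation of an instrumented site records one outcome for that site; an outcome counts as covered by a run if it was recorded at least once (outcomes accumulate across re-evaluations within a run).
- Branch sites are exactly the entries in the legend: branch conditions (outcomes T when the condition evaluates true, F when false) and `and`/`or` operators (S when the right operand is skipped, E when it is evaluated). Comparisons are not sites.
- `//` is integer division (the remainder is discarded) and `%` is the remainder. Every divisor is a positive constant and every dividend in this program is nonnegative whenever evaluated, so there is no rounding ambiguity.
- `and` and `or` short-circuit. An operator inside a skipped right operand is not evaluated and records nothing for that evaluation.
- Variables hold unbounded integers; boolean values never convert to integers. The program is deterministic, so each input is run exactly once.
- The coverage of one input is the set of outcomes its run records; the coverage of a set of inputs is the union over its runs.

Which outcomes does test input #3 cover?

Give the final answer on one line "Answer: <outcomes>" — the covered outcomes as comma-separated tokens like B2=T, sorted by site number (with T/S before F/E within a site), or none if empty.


Event log for input #3 (m=3, q=4):
  B2->E, B1->F, B4->E, B3->F, B6->S, B5->T, B7->F
collecting distinct outcomes: B1=F, B2=E, B3=F, B4=E, B5=T, B6=S, B7=F
Answer: B1=F, B2=E, B3=F, B4=E, B5=T, B6=S, B7=F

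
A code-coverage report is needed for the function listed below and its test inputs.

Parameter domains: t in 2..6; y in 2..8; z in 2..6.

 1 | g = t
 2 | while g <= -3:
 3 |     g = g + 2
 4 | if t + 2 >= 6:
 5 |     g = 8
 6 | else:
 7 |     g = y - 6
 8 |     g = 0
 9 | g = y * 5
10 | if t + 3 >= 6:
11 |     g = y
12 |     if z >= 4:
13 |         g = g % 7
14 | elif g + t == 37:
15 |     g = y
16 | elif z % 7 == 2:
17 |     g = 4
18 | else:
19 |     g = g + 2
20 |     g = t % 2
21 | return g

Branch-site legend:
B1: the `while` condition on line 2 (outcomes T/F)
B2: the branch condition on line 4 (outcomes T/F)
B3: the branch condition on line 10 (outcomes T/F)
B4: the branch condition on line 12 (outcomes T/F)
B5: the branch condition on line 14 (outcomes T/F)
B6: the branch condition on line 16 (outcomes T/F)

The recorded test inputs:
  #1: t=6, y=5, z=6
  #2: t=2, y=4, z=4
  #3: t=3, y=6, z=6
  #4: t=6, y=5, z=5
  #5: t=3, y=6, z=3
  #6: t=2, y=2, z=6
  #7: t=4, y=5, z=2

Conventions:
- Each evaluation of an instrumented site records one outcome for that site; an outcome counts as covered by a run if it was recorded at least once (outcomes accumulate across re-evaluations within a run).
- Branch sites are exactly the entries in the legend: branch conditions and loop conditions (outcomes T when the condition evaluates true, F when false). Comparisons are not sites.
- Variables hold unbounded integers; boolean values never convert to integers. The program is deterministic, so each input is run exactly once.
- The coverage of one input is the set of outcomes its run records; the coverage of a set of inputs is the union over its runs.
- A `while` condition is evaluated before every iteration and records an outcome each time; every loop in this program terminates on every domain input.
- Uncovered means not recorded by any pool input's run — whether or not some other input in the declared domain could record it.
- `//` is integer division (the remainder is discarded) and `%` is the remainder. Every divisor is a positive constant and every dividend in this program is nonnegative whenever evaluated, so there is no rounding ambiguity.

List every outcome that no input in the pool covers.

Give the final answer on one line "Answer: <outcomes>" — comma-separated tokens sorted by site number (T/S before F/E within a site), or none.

#1 (t=6, y=5, z=6) -> B1->F, B2->T, B3->T, B4->T; covered: B1=F, B2=T, B3=T, B4=T
#2 (t=2, y=4, z=4) -> B1->F, B2->F, B3->F, B5->F, B6->F; covered: B1=F, B2=F, B3=F, B5=F, B6=F
#3 (t=3, y=6, z=6) -> B1->F, B2->F, B3->T, B4->T; covered: B1=F, B2=F, B3=T, B4=T
#4 (t=6, y=5, z=5) -> B1->F, B2->T, B3->T, B4->T; covered: B1=F, B2=T, B3=T, B4=T
#5 (t=3, y=6, z=3) -> B1->F, B2->F, B3->T, B4->F; covered: B1=F, B2=F, B3=T, B4=F
#6 (t=2, y=2, z=6) -> B1->F, B2->F, B3->F, B5->F, B6->F; covered: B1=F, B2=F, B3=F, B5=F, B6=F
#7 (t=4, y=5, z=2) -> B1->F, B2->T, B3->T, B4->F; covered: B1=F, B2=T, B3=T, B4=F
union over the pool: B1=F, B2=T, B2=F, B3=T, B3=F, B4=T, B4=F, B5=F, B6=F
uncovered (3 of 12): B1=T, B5=T, B6=T

Answer: B1=T, B5=T, B6=T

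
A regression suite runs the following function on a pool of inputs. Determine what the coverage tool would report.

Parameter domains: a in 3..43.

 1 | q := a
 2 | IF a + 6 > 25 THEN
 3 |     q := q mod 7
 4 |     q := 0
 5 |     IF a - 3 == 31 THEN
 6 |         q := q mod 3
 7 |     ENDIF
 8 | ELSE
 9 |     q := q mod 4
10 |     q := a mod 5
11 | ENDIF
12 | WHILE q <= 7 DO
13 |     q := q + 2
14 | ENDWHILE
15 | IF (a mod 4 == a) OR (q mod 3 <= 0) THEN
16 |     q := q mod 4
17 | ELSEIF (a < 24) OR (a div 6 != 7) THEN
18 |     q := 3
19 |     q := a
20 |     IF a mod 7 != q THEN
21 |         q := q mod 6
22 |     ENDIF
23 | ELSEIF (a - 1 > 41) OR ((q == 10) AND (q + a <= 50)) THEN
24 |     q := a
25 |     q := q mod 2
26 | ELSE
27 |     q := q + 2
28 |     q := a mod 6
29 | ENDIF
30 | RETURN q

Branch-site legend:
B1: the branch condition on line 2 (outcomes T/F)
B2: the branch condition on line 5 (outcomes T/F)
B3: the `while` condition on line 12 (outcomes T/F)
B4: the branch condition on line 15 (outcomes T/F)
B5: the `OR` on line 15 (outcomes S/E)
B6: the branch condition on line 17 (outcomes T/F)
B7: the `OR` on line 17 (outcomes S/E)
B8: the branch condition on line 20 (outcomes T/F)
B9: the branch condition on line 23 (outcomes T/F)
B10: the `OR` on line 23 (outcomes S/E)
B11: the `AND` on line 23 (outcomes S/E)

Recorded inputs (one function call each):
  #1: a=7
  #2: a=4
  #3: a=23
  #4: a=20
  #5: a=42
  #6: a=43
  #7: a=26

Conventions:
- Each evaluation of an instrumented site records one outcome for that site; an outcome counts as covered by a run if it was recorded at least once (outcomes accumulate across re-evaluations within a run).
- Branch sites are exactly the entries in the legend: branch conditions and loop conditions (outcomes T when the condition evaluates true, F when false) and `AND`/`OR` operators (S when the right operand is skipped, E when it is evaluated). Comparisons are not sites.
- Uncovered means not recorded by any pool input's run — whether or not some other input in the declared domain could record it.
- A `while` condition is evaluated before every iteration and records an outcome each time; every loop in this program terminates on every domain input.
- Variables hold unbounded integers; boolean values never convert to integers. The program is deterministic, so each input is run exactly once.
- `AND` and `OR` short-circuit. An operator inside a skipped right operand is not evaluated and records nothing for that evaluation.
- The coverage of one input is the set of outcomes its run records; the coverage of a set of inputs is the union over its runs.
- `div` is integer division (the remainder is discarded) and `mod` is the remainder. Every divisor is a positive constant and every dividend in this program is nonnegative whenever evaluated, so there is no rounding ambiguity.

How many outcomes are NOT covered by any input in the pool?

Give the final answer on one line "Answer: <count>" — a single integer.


test 1 (a=7) fires B1->F, B3->T, B3->T, B3->T, B3->F, B5->E, B4->F, B7->S, B6->T, B8->T; hits B1=F, B3=T, B3=F, B4=F, B5=E, B6=T, B7=S, B8=T
test 2 (a=4) fires B1->F, B3->T, B3->T, B3->F, B5->E, B4->F, B7->S, B6->T, B8->F; hits B1=F, B3=T, B3=F, B4=F, B5=E, B6=T, B7=S, B8=F
test 3 (a=23) fires B1->T, B2->F, B3->T, B3->T, B3->T, B3->T, B3->F, B5->E, B4->F, B7->S, B6->T, B8->T; hits B1=T, B2=F, B3=T, B3=F, B4=F, B5=E, B6=T, B7=S, B8=T
test 4 (a=20) fires B1->T, B2->F, B3->T, B3->T, B3->T, B3->T, B3->F, B5->E, B4->F, B7->S, B6->T, B8->T; hits B1=T, B2=F, B3=T, B3=F, B4=F, B5=E, B6=T, B7=S, B8=T
test 5 (a=42) fires B1->T, B2->F, B3->T, B3->T, B3->T, B3->T, B3->F, B5->E, B4->F, B7->E, B6->F, B10->E, B11->S, B9->F; hits B1=T, B2=F, B3=T, B3=F, B4=F, B5=E, B6=F, B7=E, B9=F, B10=E, B11=S
test 6 (a=43) fires B1->T, B2->F, B3->T, B3->T, B3->T, B3->T, B3->F, B5->E, B4->F, B7->E, B6->F, B10->S, B9->T; hits B1=T, B2=F, B3=T, B3=F, B4=F, B5=E, B6=F, B7=E, B9=T, B10=S
test 7 (a=26) fires B1->T, B2->F, B3->T, B3->T, B3->T, B3->T, B3->F, B5->E, B4->F, B7->E, B6->T, B8->T; hits B1=T, B2=F, B3=T, B3=F, B4=F, B5=E, B6=T, B7=E, B8=T
union over the pool: B1=T, B1=F, B2=F, B3=T, B3=F, B4=F, B5=E, B6=T, B6=F, B7=S, B7=E, B8=T, B8=F, B9=T, B9=F, B10=S, B10=E, B11=S
uncovered (4 of 22): B2=T, B4=T, B5=S, B11=E
Answer: 4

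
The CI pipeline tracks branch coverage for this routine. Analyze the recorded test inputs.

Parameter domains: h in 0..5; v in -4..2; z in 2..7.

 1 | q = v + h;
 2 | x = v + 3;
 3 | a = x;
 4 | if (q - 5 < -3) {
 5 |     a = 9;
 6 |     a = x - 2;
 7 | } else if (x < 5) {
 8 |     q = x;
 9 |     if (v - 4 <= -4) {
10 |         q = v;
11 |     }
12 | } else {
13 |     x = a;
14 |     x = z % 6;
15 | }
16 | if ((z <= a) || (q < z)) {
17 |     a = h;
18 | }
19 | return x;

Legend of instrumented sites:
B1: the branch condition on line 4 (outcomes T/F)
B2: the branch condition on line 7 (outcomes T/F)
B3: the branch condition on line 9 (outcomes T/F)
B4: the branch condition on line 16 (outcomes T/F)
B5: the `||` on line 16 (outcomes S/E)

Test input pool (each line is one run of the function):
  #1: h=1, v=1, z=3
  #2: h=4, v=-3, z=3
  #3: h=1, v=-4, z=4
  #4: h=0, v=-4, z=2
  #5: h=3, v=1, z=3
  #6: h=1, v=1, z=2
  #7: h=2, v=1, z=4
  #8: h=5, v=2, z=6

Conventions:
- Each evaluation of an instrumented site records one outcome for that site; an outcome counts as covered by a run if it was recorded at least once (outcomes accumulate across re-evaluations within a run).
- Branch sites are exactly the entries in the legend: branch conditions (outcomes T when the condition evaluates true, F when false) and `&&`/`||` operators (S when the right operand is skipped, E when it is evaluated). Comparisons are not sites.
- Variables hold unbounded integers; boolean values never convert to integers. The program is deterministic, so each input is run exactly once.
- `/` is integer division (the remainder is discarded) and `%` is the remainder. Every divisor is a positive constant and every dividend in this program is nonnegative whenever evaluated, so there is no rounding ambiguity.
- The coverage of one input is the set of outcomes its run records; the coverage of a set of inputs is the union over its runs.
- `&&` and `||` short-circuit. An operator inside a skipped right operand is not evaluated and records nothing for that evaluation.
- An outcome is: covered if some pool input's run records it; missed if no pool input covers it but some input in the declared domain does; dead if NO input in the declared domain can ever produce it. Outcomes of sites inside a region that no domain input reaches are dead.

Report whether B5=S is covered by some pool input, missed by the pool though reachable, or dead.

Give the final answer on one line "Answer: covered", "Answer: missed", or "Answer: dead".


B5=S is recorded by pool input(s) 1, 5, 6, 7 -> covered
Answer: covered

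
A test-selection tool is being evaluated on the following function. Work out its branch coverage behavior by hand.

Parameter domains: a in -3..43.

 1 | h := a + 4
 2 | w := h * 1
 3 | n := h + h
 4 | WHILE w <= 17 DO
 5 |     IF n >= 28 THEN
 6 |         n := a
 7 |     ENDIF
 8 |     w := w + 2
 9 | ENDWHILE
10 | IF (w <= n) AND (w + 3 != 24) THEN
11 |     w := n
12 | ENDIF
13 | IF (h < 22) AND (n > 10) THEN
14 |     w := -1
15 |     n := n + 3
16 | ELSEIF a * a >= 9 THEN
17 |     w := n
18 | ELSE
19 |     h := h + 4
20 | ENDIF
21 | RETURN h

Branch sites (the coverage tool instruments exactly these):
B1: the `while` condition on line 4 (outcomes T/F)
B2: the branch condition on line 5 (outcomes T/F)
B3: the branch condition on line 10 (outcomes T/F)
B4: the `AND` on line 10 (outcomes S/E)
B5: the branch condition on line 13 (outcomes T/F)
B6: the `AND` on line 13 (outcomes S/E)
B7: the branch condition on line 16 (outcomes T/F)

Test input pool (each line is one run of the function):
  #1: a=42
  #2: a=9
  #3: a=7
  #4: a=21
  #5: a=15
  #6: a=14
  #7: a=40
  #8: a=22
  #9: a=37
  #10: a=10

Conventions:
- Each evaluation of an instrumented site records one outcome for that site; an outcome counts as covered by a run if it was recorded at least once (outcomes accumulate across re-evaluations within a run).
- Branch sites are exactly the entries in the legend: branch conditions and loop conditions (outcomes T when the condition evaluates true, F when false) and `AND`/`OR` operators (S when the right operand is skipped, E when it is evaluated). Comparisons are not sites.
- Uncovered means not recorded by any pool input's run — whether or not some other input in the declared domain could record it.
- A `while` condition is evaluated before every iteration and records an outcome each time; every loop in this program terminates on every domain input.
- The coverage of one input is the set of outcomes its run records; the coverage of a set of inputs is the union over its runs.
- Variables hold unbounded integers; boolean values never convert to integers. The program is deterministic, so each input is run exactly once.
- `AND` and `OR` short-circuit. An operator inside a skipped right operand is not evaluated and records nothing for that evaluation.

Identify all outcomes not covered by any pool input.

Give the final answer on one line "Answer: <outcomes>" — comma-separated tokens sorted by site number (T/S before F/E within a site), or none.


input #1, a=42: outcomes B1=F, B3=T, B4=E, B5=F, B6=S, B7=T
input #2, a=9: outcomes B1=T, B1=F, B2=F, B3=T, B4=E, B5=T, B6=E
input #3, a=7: outcomes B1=T, B1=F, B2=F, B3=T, B4=E, B5=T, B6=E
input #4, a=21: outcomes B1=F, B3=T, B4=E, B5=F, B6=S, B7=T
input #5, a=15: outcomes B1=F, B3=T, B4=E, B5=T, B6=E
input #6, a=14: outcomes B1=F, B3=T, B4=E, B5=T, B6=E
input #7, a=40: outcomes B1=F, B3=T, B4=E, B5=F, B6=S, B7=T
input #8, a=22: outcomes B1=F, B3=T, B4=E, B5=F, B6=S, B7=T
input #9, a=37: outcomes B1=F, B3=T, B4=E, B5=F, B6=S, B7=T
input #10, a=10: outcomes B1=T, B1=F, B2=T, B2=F, B3=F, B4=S, B5=F, B6=E, B7=T
union over the pool: B1=T, B1=F, B2=T, B2=F, B3=T, B3=F, B4=S, B4=E, B5=T, B5=F, B6=S, B6=E, B7=T
uncovered (1 of 14): B7=F
Answer: B7=F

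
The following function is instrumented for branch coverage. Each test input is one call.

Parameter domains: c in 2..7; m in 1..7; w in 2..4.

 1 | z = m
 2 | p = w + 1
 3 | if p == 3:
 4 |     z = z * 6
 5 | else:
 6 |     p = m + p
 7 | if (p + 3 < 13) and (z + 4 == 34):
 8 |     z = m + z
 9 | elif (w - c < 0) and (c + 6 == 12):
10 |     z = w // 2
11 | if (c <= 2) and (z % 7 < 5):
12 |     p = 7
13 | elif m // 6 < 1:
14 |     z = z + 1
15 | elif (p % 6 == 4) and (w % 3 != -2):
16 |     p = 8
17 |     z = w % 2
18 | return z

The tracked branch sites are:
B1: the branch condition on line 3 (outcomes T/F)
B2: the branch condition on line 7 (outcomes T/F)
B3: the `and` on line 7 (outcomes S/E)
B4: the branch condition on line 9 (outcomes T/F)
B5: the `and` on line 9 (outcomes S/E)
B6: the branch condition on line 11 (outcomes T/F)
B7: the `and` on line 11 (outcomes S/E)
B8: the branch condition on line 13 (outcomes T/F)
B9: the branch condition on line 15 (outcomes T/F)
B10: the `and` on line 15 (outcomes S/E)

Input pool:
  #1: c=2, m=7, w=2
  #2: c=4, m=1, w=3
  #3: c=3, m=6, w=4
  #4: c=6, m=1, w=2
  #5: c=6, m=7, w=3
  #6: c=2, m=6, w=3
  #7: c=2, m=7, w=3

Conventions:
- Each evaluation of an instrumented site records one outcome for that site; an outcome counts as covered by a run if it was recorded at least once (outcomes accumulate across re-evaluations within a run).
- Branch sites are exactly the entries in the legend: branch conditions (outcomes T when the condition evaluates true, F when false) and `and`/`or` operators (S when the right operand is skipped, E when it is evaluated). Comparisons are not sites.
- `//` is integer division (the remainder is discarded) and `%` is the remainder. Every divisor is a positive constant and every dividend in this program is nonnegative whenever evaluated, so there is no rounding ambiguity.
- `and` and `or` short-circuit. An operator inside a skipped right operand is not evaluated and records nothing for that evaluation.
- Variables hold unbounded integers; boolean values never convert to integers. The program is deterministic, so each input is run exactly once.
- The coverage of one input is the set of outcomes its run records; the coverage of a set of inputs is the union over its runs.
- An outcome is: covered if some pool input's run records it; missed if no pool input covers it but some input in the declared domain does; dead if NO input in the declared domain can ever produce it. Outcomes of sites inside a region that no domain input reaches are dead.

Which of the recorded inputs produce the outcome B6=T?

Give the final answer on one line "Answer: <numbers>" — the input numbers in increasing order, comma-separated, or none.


input #1 (c=2, m=7, w=2): records B6=T
input #2 (c=4, m=1, w=3): does not record B6=T
input #3 (c=3, m=6, w=4): does not record B6=T
input #4 (c=6, m=1, w=2): does not record B6=T
input #5 (c=6, m=7, w=3): does not record B6=T
input #6 (c=2, m=6, w=3): does not record B6=T
input #7 (c=2, m=7, w=3): records B6=T
Answer: 1, 7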